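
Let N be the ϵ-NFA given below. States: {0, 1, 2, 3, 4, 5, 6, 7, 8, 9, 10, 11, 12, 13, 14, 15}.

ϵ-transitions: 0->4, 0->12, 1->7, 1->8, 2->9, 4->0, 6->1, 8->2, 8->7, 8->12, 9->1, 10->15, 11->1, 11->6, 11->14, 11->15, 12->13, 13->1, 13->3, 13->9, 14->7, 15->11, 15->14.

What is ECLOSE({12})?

{1, 2, 3, 7, 8, 9, 12, 13}

Start with {12}.
From 12 via ϵ: add 13.
From 13 via ϵ: add 1, 3, 9.
From 1 via ϵ: add 7, 8.
From 8 via ϵ: add 2.
No new states can be added; the closed set is {1, 2, 3, 7, 8, 9, 12, 13}.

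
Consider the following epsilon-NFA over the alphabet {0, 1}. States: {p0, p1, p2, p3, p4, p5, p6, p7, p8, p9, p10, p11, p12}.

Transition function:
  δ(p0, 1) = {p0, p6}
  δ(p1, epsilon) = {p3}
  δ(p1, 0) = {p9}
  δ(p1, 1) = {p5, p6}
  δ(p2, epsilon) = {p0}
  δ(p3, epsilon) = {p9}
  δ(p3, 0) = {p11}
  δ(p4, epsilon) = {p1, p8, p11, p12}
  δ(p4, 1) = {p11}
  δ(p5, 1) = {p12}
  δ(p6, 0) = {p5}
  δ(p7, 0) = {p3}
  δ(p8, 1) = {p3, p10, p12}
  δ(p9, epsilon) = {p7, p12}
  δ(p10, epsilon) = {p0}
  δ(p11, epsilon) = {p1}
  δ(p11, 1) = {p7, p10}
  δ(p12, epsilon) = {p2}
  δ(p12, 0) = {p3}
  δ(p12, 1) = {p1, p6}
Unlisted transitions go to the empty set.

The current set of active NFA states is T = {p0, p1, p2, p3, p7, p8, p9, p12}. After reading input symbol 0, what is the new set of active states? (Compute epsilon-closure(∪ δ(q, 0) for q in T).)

p1 on 0 → {p9}.
p3 on 0 → {p11}.
p7 on 0 → {p3}.
p12 on 0 → {p3}.
No 0-transition from p0, p2, p8, p9.
Union after reading 0: {p3, p9, p11}.
Now take the epsilon-closure:
From p9 via epsilon: add p7, p12.
From p11 via epsilon: add p1.
From p12 via epsilon: add p2.
From p2 via epsilon: add p0.
No new states can be added; the closed set is {p0, p1, p2, p3, p7, p9, p11, p12}.

{p0, p1, p2, p3, p7, p9, p11, p12}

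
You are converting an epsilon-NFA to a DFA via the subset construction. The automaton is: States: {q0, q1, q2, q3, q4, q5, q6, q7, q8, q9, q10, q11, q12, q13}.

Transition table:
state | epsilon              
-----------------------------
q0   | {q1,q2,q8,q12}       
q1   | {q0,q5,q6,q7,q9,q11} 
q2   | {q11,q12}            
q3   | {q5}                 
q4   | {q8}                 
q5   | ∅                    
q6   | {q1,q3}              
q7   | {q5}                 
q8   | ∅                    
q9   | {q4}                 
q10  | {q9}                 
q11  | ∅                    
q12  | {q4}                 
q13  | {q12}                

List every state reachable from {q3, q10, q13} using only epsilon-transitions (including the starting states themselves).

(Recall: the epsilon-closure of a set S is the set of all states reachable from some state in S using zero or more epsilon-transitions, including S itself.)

Start with {q3, q10, q13}.
From q3 via epsilon: add q5.
From q10 via epsilon: add q9.
From q13 via epsilon: add q12.
From q9 via epsilon: add q4.
From q4 via epsilon: add q8.
No new states can be added; the closed set is {q3, q4, q5, q8, q9, q10, q12, q13}.

{q3, q4, q5, q8, q9, q10, q12, q13}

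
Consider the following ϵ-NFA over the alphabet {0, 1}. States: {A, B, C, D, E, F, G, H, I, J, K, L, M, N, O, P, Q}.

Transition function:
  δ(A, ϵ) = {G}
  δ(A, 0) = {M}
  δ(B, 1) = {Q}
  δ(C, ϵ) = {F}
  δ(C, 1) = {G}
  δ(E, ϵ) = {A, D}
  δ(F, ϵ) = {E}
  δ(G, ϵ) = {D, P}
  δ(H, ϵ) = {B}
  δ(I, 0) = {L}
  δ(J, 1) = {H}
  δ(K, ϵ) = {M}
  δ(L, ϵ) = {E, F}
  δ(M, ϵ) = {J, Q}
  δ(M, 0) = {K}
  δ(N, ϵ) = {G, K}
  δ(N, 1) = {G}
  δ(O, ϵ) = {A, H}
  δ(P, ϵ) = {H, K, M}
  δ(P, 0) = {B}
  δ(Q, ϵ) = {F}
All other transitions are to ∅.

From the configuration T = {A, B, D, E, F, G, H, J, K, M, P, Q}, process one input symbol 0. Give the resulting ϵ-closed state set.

A on 0 → {M}.
M on 0 → {K}.
P on 0 → {B}.
No 0-transition from B, D, E, F, G, H, J, K, Q.
Union after reading 0: {B, K, M}.
Now take the ϵ-closure:
From M via ϵ: add J, Q.
From Q via ϵ: add F.
From F via ϵ: add E.
From E via ϵ: add A, D.
From A via ϵ: add G.
From G via ϵ: add P.
From P via ϵ: add H.
No new states can be added; the closed set is {A, B, D, E, F, G, H, J, K, M, P, Q}.

{A, B, D, E, F, G, H, J, K, M, P, Q}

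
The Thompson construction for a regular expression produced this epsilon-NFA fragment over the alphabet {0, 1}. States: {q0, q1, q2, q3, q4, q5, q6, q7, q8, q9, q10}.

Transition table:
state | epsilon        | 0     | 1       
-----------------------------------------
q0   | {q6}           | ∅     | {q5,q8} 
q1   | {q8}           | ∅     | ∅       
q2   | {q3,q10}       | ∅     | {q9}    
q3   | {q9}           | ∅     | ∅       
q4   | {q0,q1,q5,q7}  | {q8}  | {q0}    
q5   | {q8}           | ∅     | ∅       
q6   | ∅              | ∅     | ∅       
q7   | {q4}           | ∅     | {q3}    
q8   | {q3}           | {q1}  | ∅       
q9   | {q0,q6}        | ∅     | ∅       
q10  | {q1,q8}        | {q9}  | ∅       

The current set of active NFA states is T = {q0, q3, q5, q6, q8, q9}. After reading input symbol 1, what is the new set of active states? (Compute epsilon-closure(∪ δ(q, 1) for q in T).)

q0 on 1 → {q5, q8}.
No 1-transition from q3, q5, q6, q8, q9.
Union after reading 1: {q5, q8}.
Now take the epsilon-closure:
From q8 via epsilon: add q3.
From q3 via epsilon: add q9.
From q9 via epsilon: add q0, q6.
No new states can be added; the closed set is {q0, q3, q5, q6, q8, q9}.

{q0, q3, q5, q6, q8, q9}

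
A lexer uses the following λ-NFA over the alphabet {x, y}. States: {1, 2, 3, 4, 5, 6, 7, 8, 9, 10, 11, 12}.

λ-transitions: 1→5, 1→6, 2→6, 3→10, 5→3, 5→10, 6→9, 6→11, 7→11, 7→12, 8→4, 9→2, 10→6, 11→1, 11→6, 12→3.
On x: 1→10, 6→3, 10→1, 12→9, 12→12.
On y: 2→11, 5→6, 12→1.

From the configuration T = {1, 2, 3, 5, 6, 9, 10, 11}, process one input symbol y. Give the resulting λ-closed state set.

{1, 2, 3, 5, 6, 9, 10, 11}

2 on y → {11}.
5 on y → {6}.
No y-transition from 1, 3, 6, 9, 10, 11.
Union after reading y: {6, 11}.
Now take the λ-closure:
From 6 via λ: add 9.
From 11 via λ: add 1.
From 1 via λ: add 5.
From 9 via λ: add 2.
From 5 via λ: add 3, 10.
No new states can be added; the closed set is {1, 2, 3, 5, 6, 9, 10, 11}.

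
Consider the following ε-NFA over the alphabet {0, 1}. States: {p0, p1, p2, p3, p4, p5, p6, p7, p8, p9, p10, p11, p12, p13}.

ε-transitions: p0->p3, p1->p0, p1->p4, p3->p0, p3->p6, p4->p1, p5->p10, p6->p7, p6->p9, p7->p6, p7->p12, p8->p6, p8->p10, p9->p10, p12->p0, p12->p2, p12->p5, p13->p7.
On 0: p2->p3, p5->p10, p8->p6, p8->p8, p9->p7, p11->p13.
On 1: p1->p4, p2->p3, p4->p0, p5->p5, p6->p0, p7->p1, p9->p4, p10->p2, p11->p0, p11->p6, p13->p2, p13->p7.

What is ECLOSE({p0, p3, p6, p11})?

Start with {p0, p3, p6, p11}.
From p6 via ε: add p7, p9.
From p7 via ε: add p12.
From p9 via ε: add p10.
From p12 via ε: add p2, p5.
No new states can be added; the closed set is {p0, p2, p3, p5, p6, p7, p9, p10, p11, p12}.

{p0, p2, p3, p5, p6, p7, p9, p10, p11, p12}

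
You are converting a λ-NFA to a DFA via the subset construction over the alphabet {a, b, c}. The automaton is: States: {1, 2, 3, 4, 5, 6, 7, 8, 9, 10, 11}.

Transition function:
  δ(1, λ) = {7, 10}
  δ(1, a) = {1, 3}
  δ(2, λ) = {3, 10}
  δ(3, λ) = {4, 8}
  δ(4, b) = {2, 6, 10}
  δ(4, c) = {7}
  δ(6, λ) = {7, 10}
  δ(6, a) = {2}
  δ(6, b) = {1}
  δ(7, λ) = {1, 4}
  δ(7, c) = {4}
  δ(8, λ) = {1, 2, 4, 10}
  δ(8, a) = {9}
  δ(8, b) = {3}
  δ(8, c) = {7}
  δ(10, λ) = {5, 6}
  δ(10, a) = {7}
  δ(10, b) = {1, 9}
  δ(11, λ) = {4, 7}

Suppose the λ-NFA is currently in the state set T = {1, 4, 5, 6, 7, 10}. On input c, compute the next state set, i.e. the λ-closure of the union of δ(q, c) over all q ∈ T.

{1, 4, 5, 6, 7, 10}

4 on c → {7}.
7 on c → {4}.
No c-transition from 1, 5, 6, 10.
Union after reading c: {4, 7}.
Now take the λ-closure:
From 7 via λ: add 1.
From 1 via λ: add 10.
From 10 via λ: add 5, 6.
No new states can be added; the closed set is {1, 4, 5, 6, 7, 10}.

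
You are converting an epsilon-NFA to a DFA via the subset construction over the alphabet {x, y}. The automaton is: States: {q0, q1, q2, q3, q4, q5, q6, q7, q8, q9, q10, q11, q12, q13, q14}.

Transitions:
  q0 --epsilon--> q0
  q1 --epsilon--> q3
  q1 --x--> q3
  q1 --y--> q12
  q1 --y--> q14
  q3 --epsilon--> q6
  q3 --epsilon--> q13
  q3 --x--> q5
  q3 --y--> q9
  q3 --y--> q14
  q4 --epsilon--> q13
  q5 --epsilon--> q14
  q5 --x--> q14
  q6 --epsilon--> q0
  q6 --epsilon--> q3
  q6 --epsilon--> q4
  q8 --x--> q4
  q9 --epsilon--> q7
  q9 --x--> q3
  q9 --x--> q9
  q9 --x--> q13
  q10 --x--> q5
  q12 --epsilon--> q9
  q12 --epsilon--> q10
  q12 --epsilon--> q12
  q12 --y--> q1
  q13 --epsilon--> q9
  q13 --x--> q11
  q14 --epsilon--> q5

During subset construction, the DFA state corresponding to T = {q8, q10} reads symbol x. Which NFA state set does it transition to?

q8 on x → {q4}.
q10 on x → {q5}.
Union after reading x: {q4, q5}.
Now take the epsilon-closure:
From q4 via epsilon: add q13.
From q5 via epsilon: add q14.
From q13 via epsilon: add q9.
From q9 via epsilon: add q7.
No new states can be added; the closed set is {q4, q5, q7, q9, q13, q14}.

{q4, q5, q7, q9, q13, q14}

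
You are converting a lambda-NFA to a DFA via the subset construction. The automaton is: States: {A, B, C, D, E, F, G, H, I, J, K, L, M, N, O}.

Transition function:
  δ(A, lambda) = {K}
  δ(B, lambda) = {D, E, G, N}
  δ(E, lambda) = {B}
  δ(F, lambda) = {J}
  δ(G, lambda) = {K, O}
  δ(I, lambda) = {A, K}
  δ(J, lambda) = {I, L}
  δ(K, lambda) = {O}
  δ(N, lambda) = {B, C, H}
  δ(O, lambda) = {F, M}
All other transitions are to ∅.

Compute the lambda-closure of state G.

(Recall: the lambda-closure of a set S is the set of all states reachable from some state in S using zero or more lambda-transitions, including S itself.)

{A, F, G, I, J, K, L, M, O}

Start with {G}.
From G via lambda: add K, O.
From O via lambda: add F, M.
From F via lambda: add J.
From J via lambda: add I, L.
From I via lambda: add A.
No new states can be added; the closed set is {A, F, G, I, J, K, L, M, O}.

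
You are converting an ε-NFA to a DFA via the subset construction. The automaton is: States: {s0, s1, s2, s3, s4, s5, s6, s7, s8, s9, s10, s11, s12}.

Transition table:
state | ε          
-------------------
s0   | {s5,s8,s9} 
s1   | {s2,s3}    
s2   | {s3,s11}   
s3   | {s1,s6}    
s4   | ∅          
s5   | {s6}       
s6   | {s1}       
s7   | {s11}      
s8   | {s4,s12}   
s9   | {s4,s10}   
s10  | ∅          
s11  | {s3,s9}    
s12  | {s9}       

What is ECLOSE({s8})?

{s4, s8, s9, s10, s12}

Start with {s8}.
From s8 via ε: add s4, s12.
From s12 via ε: add s9.
From s9 via ε: add s10.
No new states can be added; the closed set is {s4, s8, s9, s10, s12}.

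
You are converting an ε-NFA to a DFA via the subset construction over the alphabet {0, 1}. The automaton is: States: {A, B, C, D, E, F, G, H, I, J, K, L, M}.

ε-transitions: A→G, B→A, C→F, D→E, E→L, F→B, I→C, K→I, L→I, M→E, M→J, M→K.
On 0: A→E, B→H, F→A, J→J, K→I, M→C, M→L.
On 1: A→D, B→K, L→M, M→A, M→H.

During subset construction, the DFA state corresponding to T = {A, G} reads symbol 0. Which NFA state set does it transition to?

{A, B, C, E, F, G, I, L}

A on 0 → {E}.
No 0-transition from G.
Union after reading 0: {E}.
Now take the ε-closure:
From E via ε: add L.
From L via ε: add I.
From I via ε: add C.
From C via ε: add F.
From F via ε: add B.
From B via ε: add A.
From A via ε: add G.
No new states can be added; the closed set is {A, B, C, E, F, G, I, L}.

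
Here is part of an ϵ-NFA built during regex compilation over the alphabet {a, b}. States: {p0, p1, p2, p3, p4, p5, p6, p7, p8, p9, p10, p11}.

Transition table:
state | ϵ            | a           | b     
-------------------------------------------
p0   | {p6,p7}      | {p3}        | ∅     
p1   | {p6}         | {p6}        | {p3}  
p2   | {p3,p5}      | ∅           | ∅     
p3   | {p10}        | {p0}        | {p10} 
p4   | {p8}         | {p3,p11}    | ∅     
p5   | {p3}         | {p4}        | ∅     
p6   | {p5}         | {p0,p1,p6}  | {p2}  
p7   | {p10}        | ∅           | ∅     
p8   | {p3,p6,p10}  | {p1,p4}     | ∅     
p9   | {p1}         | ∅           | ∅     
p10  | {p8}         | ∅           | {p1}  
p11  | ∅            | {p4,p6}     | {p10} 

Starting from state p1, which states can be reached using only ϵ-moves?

{p1, p3, p5, p6, p8, p10}

Start with {p1}.
From p1 via ϵ: add p6.
From p6 via ϵ: add p5.
From p5 via ϵ: add p3.
From p3 via ϵ: add p10.
From p10 via ϵ: add p8.
No new states can be added; the closed set is {p1, p3, p5, p6, p8, p10}.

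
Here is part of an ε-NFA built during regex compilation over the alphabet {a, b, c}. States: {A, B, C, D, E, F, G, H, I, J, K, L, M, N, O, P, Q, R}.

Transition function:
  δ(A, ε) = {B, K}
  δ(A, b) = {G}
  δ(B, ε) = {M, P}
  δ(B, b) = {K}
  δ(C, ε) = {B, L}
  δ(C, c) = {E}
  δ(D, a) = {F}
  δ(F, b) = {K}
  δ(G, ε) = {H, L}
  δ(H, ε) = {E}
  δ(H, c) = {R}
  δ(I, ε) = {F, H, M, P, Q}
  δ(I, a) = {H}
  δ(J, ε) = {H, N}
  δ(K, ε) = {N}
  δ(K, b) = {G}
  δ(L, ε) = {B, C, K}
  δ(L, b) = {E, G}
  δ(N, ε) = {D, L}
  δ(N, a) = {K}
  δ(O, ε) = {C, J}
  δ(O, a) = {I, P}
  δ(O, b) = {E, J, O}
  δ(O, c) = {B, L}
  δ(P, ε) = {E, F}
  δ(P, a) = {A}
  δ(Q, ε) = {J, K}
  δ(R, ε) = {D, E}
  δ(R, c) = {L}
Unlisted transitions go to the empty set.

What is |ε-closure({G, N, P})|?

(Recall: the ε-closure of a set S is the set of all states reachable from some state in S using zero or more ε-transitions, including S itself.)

Start with {G, N, P}.
From G via ε: add H, L.
From N via ε: add D.
From P via ε: add E, F.
From L via ε: add B, C, K.
From B via ε: add M.
ε-closure = {B, C, D, E, F, G, H, K, L, M, N, P}, which has 12 states.

12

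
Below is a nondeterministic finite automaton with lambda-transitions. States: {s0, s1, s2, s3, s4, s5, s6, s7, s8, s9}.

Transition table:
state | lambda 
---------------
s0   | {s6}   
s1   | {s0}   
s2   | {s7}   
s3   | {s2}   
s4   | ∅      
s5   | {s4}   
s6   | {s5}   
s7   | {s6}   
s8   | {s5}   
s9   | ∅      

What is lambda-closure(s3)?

Start with {s3}.
From s3 via lambda: add s2.
From s2 via lambda: add s7.
From s7 via lambda: add s6.
From s6 via lambda: add s5.
From s5 via lambda: add s4.
No new states can be added; the closed set is {s2, s3, s4, s5, s6, s7}.

{s2, s3, s4, s5, s6, s7}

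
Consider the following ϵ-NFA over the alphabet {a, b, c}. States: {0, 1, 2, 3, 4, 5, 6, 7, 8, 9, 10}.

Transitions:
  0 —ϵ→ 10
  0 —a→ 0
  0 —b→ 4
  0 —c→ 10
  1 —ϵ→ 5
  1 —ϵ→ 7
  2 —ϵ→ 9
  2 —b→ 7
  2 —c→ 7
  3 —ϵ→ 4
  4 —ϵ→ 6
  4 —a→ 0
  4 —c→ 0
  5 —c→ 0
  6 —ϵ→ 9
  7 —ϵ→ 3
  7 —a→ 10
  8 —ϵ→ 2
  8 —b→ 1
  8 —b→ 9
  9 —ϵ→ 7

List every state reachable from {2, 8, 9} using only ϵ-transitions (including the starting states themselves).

{2, 3, 4, 6, 7, 8, 9}

Start with {2, 8, 9}.
From 9 via ϵ: add 7.
From 7 via ϵ: add 3.
From 3 via ϵ: add 4.
From 4 via ϵ: add 6.
No new states can be added; the closed set is {2, 3, 4, 6, 7, 8, 9}.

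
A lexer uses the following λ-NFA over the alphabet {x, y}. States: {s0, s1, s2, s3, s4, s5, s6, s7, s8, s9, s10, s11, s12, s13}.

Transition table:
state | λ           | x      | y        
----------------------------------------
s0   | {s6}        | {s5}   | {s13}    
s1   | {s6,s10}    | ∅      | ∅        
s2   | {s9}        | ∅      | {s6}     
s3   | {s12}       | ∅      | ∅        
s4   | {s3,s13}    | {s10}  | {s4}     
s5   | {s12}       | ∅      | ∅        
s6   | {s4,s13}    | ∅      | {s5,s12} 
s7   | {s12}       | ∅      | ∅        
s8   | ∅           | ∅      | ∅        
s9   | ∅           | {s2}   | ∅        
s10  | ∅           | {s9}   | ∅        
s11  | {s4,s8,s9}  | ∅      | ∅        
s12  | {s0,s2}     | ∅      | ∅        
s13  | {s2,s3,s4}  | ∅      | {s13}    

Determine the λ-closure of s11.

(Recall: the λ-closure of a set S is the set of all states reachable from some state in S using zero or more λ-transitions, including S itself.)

Start with {s11}.
From s11 via λ: add s4, s8, s9.
From s4 via λ: add s3, s13.
From s3 via λ: add s12.
From s13 via λ: add s2.
From s12 via λ: add s0.
From s0 via λ: add s6.
No new states can be added; the closed set is {s0, s2, s3, s4, s6, s8, s9, s11, s12, s13}.

{s0, s2, s3, s4, s6, s8, s9, s11, s12, s13}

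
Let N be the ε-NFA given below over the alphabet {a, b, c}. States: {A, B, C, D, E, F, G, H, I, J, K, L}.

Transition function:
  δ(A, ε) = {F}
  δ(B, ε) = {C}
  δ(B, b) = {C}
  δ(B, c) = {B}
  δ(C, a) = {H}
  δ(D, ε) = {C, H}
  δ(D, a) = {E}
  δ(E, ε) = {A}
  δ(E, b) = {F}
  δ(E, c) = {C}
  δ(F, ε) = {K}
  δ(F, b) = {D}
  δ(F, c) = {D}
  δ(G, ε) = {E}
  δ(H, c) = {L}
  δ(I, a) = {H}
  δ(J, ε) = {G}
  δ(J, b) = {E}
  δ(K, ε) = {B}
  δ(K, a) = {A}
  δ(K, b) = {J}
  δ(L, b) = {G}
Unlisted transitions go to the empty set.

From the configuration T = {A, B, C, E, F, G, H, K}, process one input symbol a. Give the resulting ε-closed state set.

{A, B, C, F, H, K}

C on a → {H}.
K on a → {A}.
No a-transition from A, B, E, F, G, H.
Union after reading a: {A, H}.
Now take the ε-closure:
From A via ε: add F.
From F via ε: add K.
From K via ε: add B.
From B via ε: add C.
No new states can be added; the closed set is {A, B, C, F, H, K}.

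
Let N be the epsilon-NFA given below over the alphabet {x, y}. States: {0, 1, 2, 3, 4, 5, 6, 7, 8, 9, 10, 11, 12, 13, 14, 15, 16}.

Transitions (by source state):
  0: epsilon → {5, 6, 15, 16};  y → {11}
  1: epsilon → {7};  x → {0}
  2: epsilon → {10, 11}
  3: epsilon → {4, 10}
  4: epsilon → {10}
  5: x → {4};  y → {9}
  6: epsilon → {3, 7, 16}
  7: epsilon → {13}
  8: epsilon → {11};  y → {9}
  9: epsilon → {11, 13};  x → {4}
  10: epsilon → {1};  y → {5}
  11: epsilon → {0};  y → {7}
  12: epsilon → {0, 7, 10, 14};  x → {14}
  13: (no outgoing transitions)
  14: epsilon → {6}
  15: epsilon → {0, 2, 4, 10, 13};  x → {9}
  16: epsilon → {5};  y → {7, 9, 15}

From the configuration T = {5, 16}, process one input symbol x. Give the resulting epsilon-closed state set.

{1, 4, 7, 10, 13}

5 on x → {4}.
No x-transition from 16.
Union after reading x: {4}.
Now take the epsilon-closure:
From 4 via epsilon: add 10.
From 10 via epsilon: add 1.
From 1 via epsilon: add 7.
From 7 via epsilon: add 13.
No new states can be added; the closed set is {1, 4, 7, 10, 13}.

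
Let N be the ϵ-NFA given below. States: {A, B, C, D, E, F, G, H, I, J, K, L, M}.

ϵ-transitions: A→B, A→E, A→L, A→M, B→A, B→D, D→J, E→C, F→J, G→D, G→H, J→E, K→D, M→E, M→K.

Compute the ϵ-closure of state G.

{C, D, E, G, H, J}

Start with {G}.
From G via ϵ: add D, H.
From D via ϵ: add J.
From J via ϵ: add E.
From E via ϵ: add C.
No new states can be added; the closed set is {C, D, E, G, H, J}.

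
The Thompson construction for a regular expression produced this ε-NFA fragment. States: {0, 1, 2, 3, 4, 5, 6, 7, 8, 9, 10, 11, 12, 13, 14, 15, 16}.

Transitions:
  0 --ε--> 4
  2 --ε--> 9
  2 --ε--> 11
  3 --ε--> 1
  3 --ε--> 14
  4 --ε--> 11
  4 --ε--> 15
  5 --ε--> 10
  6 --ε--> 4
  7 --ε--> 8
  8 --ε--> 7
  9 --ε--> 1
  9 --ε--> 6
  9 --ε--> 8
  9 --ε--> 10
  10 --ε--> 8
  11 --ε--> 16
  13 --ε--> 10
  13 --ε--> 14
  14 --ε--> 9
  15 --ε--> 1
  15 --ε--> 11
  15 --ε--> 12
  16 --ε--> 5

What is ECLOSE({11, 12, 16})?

{5, 7, 8, 10, 11, 12, 16}

Start with {11, 12, 16}.
From 16 via ε: add 5.
From 5 via ε: add 10.
From 10 via ε: add 8.
From 8 via ε: add 7.
No new states can be added; the closed set is {5, 7, 8, 10, 11, 12, 16}.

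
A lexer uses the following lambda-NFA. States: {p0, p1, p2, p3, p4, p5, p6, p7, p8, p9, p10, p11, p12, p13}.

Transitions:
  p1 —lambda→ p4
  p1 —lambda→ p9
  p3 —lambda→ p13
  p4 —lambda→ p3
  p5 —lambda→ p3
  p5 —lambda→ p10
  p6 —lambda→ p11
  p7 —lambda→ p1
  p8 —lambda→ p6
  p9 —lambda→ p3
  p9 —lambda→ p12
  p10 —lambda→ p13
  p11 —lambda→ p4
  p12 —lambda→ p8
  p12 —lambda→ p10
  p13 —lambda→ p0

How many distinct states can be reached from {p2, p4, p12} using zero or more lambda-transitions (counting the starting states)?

Start with {p2, p4, p12}.
From p4 via lambda: add p3.
From p12 via lambda: add p8, p10.
From p3 via lambda: add p13.
From p8 via lambda: add p6.
From p6 via lambda: add p11.
From p13 via lambda: add p0.
lambda-closure = {p0, p2, p3, p4, p6, p8, p10, p11, p12, p13}, which has 10 states.

10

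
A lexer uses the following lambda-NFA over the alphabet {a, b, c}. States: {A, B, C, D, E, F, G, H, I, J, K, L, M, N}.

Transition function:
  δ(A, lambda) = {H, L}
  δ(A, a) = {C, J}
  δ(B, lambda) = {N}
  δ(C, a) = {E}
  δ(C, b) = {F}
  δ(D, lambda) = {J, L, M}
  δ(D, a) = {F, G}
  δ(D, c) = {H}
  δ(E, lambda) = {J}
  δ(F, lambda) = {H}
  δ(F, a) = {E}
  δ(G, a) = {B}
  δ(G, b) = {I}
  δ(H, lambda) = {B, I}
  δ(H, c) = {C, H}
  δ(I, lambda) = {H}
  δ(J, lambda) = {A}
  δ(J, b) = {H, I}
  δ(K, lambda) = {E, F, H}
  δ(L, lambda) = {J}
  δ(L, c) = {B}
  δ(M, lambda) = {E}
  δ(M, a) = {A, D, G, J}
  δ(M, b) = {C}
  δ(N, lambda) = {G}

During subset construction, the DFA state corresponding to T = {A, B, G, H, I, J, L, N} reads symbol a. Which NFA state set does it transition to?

A on a → {C, J}.
G on a → {B}.
No a-transition from B, H, I, J, L, N.
Union after reading a: {B, C, J}.
Now take the lambda-closure:
From B via lambda: add N.
From J via lambda: add A.
From A via lambda: add H, L.
From N via lambda: add G.
From H via lambda: add I.
No new states can be added; the closed set is {A, B, C, G, H, I, J, L, N}.

{A, B, C, G, H, I, J, L, N}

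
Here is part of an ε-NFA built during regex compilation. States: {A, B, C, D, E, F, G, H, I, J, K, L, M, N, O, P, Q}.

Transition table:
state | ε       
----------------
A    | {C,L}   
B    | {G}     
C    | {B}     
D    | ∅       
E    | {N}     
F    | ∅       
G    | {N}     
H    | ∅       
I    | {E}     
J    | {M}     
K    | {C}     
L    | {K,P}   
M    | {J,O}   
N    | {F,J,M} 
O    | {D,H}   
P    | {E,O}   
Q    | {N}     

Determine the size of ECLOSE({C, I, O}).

Start with {C, I, O}.
From C via ε: add B.
From I via ε: add E.
From O via ε: add D, H.
From B via ε: add G.
From E via ε: add N.
From N via ε: add F, J, M.
ε-closure = {B, C, D, E, F, G, H, I, J, M, N, O}, which has 12 states.

12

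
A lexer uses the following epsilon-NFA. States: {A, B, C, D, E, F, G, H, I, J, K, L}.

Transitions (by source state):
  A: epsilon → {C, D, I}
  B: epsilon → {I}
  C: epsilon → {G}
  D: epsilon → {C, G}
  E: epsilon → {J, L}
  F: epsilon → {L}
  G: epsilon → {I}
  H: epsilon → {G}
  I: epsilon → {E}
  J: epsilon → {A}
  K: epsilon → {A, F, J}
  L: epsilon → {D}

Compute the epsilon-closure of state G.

{A, C, D, E, G, I, J, L}

Start with {G}.
From G via epsilon: add I.
From I via epsilon: add E.
From E via epsilon: add J, L.
From J via epsilon: add A.
From L via epsilon: add D.
From A via epsilon: add C.
No new states can be added; the closed set is {A, C, D, E, G, I, J, L}.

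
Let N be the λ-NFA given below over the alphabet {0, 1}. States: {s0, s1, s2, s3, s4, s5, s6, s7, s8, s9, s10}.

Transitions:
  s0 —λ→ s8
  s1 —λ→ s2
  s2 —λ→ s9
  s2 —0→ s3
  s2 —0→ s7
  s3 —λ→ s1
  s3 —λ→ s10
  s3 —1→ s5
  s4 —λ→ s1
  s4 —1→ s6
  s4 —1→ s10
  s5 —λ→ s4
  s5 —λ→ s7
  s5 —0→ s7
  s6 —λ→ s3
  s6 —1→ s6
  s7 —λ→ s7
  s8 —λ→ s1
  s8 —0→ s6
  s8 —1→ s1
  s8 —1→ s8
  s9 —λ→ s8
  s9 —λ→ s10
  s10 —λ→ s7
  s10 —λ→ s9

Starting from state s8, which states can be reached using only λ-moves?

{s1, s2, s7, s8, s9, s10}

Start with {s8}.
From s8 via λ: add s1.
From s1 via λ: add s2.
From s2 via λ: add s9.
From s9 via λ: add s10.
From s10 via λ: add s7.
No new states can be added; the closed set is {s1, s2, s7, s8, s9, s10}.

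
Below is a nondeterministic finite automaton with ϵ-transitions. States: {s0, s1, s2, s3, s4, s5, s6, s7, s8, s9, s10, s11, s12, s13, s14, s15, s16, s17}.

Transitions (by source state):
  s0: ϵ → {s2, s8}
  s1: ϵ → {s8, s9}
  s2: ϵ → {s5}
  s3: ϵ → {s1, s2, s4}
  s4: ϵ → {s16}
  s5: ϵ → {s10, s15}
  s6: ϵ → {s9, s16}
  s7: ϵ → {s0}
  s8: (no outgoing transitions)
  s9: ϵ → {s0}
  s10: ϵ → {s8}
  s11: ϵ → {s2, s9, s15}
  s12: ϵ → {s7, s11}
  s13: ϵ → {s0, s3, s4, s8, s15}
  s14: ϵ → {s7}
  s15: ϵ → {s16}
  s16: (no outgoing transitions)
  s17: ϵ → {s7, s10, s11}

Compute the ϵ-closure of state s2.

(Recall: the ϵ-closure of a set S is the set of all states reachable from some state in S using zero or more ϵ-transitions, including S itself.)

{s2, s5, s8, s10, s15, s16}

Start with {s2}.
From s2 via ϵ: add s5.
From s5 via ϵ: add s10, s15.
From s10 via ϵ: add s8.
From s15 via ϵ: add s16.
No new states can be added; the closed set is {s2, s5, s8, s10, s15, s16}.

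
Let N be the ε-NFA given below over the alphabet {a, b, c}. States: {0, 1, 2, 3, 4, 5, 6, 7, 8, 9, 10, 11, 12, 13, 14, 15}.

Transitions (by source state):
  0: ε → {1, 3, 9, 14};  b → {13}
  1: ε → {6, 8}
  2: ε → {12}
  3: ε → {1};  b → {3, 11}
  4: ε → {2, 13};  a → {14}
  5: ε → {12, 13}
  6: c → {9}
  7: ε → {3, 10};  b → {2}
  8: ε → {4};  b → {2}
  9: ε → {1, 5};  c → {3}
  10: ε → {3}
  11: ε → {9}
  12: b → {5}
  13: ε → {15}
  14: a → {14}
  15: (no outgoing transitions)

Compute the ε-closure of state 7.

{1, 2, 3, 4, 6, 7, 8, 10, 12, 13, 15}

Start with {7}.
From 7 via ε: add 3, 10.
From 3 via ε: add 1.
From 1 via ε: add 6, 8.
From 8 via ε: add 4.
From 4 via ε: add 2, 13.
From 2 via ε: add 12.
From 13 via ε: add 15.
No new states can be added; the closed set is {1, 2, 3, 4, 6, 7, 8, 10, 12, 13, 15}.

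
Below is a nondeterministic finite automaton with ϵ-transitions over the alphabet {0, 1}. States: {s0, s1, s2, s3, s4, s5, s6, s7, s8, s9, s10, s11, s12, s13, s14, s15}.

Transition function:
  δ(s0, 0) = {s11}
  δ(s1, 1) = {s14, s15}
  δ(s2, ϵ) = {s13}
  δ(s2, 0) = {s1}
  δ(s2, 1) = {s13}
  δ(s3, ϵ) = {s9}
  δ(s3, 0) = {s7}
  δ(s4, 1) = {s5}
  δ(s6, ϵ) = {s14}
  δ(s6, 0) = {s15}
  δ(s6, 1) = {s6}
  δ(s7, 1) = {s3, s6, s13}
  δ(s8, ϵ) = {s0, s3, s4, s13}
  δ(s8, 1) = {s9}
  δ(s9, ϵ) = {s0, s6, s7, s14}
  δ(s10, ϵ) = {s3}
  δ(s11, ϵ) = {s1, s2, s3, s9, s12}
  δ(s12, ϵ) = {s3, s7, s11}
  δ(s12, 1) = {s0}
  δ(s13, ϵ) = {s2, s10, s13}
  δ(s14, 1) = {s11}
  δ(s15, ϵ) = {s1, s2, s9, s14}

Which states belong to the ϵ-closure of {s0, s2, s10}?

Start with {s0, s2, s10}.
From s2 via ϵ: add s13.
From s10 via ϵ: add s3.
From s3 via ϵ: add s9.
From s9 via ϵ: add s6, s7, s14.
No new states can be added; the closed set is {s0, s2, s3, s6, s7, s9, s10, s13, s14}.

{s0, s2, s3, s6, s7, s9, s10, s13, s14}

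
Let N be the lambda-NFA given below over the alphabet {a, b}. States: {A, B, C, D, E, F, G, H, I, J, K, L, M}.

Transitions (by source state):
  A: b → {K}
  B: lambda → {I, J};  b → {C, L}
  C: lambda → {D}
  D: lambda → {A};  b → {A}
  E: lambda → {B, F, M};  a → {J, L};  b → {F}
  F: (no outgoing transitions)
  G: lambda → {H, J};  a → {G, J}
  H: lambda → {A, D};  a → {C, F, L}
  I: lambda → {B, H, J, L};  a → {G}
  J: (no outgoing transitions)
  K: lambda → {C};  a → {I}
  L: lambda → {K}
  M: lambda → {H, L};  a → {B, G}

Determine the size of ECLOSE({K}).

4

Start with {K}.
From K via lambda: add C.
From C via lambda: add D.
From D via lambda: add A.
lambda-closure = {A, C, D, K}, which has 4 states.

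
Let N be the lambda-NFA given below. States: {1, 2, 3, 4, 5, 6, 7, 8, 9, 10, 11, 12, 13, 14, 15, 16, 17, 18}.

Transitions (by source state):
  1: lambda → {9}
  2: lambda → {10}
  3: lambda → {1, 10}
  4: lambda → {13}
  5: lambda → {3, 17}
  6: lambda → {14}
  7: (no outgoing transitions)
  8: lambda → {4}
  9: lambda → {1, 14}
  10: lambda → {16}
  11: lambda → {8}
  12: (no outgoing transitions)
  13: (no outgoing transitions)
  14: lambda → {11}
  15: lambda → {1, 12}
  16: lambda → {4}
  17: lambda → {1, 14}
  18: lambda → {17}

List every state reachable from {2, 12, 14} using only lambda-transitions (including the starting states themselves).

{2, 4, 8, 10, 11, 12, 13, 14, 16}

Start with {2, 12, 14}.
From 2 via lambda: add 10.
From 14 via lambda: add 11.
From 10 via lambda: add 16.
From 11 via lambda: add 8.
From 8 via lambda: add 4.
From 4 via lambda: add 13.
No new states can be added; the closed set is {2, 4, 8, 10, 11, 12, 13, 14, 16}.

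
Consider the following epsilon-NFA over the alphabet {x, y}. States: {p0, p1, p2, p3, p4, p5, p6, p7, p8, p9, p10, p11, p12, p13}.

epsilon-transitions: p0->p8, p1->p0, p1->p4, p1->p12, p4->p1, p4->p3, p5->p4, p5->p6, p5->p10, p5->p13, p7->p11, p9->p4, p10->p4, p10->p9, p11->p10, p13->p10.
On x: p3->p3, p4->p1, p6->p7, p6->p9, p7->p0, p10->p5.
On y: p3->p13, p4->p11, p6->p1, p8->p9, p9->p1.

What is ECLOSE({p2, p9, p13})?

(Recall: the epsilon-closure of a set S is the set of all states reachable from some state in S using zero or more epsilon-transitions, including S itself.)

{p0, p1, p2, p3, p4, p8, p9, p10, p12, p13}

Start with {p2, p9, p13}.
From p9 via epsilon: add p4.
From p13 via epsilon: add p10.
From p4 via epsilon: add p1, p3.
From p1 via epsilon: add p0, p12.
From p0 via epsilon: add p8.
No new states can be added; the closed set is {p0, p1, p2, p3, p4, p8, p9, p10, p12, p13}.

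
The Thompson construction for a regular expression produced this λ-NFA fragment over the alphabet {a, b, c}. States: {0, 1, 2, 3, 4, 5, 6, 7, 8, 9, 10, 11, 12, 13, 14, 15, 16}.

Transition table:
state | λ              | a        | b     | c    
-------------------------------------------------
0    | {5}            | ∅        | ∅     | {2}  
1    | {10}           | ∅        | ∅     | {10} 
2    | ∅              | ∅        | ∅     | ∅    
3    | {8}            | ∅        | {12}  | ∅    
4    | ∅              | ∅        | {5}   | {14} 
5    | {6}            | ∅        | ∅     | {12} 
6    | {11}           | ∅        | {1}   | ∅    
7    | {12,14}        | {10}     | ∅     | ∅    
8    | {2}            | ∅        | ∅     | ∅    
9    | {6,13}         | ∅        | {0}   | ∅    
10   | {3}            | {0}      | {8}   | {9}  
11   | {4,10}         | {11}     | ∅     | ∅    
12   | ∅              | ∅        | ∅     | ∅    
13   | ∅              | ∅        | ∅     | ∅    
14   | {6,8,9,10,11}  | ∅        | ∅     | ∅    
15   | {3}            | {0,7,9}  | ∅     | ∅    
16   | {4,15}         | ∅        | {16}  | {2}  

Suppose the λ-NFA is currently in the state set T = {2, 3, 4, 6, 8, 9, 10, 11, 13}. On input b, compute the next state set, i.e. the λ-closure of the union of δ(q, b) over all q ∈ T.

3 on b → {12}.
4 on b → {5}.
6 on b → {1}.
9 on b → {0}.
10 on b → {8}.
No b-transition from 2, 8, 11, 13.
Union after reading b: {0, 1, 5, 8, 12}.
Now take the λ-closure:
From 1 via λ: add 10.
From 5 via λ: add 6.
From 8 via λ: add 2.
From 6 via λ: add 11.
From 10 via λ: add 3.
From 11 via λ: add 4.
No new states can be added; the closed set is {0, 1, 2, 3, 4, 5, 6, 8, 10, 11, 12}.

{0, 1, 2, 3, 4, 5, 6, 8, 10, 11, 12}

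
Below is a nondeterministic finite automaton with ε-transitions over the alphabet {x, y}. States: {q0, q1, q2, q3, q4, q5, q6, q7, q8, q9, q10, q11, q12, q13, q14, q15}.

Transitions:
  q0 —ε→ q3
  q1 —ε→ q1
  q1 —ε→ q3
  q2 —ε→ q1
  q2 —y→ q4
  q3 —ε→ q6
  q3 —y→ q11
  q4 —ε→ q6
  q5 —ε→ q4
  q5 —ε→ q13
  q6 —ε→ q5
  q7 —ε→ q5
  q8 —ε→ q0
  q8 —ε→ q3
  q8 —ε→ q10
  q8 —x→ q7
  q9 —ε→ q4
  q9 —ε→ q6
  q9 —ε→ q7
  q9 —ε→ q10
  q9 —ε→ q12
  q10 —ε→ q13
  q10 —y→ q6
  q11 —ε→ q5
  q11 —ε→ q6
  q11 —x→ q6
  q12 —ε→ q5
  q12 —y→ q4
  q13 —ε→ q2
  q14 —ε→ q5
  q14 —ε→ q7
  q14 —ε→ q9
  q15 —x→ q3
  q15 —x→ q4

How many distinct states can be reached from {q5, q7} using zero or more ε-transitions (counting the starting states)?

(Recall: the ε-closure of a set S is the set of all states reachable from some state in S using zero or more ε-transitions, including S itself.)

8

Start with {q5, q7}.
From q5 via ε: add q4, q13.
From q4 via ε: add q6.
From q13 via ε: add q2.
From q2 via ε: add q1.
From q1 via ε: add q3.
ε-closure = {q1, q2, q3, q4, q5, q6, q7, q13}, which has 8 states.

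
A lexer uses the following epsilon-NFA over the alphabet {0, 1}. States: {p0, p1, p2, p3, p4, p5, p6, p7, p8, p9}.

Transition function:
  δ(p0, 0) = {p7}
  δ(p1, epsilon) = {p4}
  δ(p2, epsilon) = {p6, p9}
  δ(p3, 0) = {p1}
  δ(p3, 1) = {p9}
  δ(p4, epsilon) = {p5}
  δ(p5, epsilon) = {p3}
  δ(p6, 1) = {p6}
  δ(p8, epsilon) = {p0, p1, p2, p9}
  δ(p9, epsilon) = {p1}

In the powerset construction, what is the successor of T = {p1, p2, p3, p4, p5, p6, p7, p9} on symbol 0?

p3 on 0 → {p1}.
No 0-transition from p1, p2, p4, p5, p6, p7, p9.
Union after reading 0: {p1}.
Now take the epsilon-closure:
From p1 via epsilon: add p4.
From p4 via epsilon: add p5.
From p5 via epsilon: add p3.
No new states can be added; the closed set is {p1, p3, p4, p5}.

{p1, p3, p4, p5}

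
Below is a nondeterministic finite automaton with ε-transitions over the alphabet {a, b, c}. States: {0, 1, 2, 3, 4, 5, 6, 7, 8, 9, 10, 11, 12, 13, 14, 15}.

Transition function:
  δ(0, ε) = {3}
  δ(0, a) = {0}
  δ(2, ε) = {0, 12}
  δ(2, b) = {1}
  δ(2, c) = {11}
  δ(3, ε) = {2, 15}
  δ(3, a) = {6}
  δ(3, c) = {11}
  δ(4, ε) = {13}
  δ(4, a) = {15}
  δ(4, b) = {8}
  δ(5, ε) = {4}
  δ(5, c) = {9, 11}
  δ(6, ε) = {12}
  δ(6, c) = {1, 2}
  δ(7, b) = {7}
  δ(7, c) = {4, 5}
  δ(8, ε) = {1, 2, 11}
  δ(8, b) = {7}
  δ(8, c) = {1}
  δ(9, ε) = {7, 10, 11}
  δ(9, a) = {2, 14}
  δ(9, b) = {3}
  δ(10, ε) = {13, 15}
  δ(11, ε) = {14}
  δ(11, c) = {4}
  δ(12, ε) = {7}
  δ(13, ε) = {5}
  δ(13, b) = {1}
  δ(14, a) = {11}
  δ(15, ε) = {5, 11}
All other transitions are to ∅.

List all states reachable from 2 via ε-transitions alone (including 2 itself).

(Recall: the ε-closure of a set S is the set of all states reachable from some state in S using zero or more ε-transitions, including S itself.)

{0, 2, 3, 4, 5, 7, 11, 12, 13, 14, 15}

Start with {2}.
From 2 via ε: add 0, 12.
From 0 via ε: add 3.
From 12 via ε: add 7.
From 3 via ε: add 15.
From 15 via ε: add 5, 11.
From 5 via ε: add 4.
From 11 via ε: add 14.
From 4 via ε: add 13.
No new states can be added; the closed set is {0, 2, 3, 4, 5, 7, 11, 12, 13, 14, 15}.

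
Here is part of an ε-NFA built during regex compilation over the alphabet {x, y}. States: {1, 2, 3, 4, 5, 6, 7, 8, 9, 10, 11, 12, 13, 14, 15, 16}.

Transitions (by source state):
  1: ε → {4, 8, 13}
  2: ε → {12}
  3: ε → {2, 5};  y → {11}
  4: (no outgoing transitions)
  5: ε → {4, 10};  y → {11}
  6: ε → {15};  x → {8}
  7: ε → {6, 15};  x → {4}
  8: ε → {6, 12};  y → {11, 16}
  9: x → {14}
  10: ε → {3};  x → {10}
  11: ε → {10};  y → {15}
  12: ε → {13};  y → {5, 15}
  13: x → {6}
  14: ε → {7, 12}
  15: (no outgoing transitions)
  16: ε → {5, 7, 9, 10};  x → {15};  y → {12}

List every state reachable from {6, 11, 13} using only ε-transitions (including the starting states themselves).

Start with {6, 11, 13}.
From 6 via ε: add 15.
From 11 via ε: add 10.
From 10 via ε: add 3.
From 3 via ε: add 2, 5.
From 2 via ε: add 12.
From 5 via ε: add 4.
No new states can be added; the closed set is {2, 3, 4, 5, 6, 10, 11, 12, 13, 15}.

{2, 3, 4, 5, 6, 10, 11, 12, 13, 15}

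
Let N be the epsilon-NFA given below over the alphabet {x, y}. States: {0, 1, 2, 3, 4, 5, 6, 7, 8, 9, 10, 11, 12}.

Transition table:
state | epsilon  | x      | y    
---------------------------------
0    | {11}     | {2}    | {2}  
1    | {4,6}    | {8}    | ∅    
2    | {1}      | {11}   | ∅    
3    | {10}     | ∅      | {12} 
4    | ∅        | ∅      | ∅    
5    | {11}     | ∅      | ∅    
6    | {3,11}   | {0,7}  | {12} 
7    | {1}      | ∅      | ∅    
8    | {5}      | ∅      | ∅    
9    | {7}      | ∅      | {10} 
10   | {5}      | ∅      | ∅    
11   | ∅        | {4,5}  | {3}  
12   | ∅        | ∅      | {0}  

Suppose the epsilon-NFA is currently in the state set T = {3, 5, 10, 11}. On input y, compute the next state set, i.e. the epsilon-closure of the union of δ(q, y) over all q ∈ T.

{3, 5, 10, 11, 12}

3 on y → {12}.
11 on y → {3}.
No y-transition from 5, 10.
Union after reading y: {3, 12}.
Now take the epsilon-closure:
From 3 via epsilon: add 10.
From 10 via epsilon: add 5.
From 5 via epsilon: add 11.
No new states can be added; the closed set is {3, 5, 10, 11, 12}.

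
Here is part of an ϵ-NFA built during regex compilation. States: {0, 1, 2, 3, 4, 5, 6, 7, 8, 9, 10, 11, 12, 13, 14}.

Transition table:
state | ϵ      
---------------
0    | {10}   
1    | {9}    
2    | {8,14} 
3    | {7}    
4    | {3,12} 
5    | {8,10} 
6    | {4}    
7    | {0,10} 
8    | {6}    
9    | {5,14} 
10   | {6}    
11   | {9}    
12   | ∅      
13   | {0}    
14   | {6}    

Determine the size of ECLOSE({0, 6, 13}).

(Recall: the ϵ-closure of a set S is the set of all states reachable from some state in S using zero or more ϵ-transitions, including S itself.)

8

Start with {0, 6, 13}.
From 0 via ϵ: add 10.
From 6 via ϵ: add 4.
From 4 via ϵ: add 3, 12.
From 3 via ϵ: add 7.
ϵ-closure = {0, 3, 4, 6, 7, 10, 12, 13}, which has 8 states.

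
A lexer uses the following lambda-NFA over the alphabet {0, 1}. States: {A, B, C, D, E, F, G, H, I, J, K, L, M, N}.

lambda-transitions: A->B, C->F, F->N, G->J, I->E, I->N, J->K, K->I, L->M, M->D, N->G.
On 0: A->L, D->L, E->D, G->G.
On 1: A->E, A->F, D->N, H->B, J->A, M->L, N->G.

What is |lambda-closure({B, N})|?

Start with {B, N}.
From N via lambda: add G.
From G via lambda: add J.
From J via lambda: add K.
From K via lambda: add I.
From I via lambda: add E.
lambda-closure = {B, E, G, I, J, K, N}, which has 7 states.

7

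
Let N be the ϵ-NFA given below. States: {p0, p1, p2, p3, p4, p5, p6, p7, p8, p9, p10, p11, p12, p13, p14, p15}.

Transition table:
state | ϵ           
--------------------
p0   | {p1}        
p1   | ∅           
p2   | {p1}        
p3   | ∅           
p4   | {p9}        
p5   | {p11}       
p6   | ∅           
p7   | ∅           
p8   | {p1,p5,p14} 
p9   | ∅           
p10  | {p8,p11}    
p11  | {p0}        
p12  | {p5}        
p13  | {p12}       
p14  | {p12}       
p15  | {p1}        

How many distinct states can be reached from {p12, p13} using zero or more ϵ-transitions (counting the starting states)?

Start with {p12, p13}.
From p12 via ϵ: add p5.
From p5 via ϵ: add p11.
From p11 via ϵ: add p0.
From p0 via ϵ: add p1.
ϵ-closure = {p0, p1, p5, p11, p12, p13}, which has 6 states.

6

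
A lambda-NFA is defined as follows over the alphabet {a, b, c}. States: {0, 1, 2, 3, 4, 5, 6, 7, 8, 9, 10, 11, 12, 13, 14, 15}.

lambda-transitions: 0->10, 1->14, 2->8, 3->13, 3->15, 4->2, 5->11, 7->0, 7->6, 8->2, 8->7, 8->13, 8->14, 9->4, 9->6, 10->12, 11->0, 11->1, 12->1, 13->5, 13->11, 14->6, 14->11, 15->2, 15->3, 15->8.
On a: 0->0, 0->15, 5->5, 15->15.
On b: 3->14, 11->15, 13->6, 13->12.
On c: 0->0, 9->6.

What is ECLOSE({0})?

{0, 1, 6, 10, 11, 12, 14}

Start with {0}.
From 0 via lambda: add 10.
From 10 via lambda: add 12.
From 12 via lambda: add 1.
From 1 via lambda: add 14.
From 14 via lambda: add 6, 11.
No new states can be added; the closed set is {0, 1, 6, 10, 11, 12, 14}.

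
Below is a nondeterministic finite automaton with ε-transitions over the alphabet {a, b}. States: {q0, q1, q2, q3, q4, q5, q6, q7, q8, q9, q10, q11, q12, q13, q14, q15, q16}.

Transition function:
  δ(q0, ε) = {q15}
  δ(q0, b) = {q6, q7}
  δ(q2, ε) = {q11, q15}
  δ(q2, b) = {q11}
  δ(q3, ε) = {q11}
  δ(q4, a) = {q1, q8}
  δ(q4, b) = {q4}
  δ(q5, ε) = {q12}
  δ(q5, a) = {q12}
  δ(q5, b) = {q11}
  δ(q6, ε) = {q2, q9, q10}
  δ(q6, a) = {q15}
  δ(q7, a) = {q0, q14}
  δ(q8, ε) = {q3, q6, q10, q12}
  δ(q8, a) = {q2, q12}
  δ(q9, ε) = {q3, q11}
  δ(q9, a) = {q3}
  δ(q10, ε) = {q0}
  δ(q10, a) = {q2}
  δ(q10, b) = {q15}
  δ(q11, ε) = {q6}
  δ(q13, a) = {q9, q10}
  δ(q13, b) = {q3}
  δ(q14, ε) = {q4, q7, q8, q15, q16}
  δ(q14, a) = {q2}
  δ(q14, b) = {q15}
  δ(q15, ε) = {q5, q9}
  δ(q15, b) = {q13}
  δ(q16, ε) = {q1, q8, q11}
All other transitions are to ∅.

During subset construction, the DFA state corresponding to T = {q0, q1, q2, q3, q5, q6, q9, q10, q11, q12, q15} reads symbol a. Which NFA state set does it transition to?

q5 on a → {q12}.
q6 on a → {q15}.
q9 on a → {q3}.
q10 on a → {q2}.
No a-transition from q0, q1, q2, q3, q11, q12, q15.
Union after reading a: {q2, q3, q12, q15}.
Now take the ε-closure:
From q2 via ε: add q11.
From q15 via ε: add q5, q9.
From q11 via ε: add q6.
From q6 via ε: add q10.
From q10 via ε: add q0.
No new states can be added; the closed set is {q0, q2, q3, q5, q6, q9, q10, q11, q12, q15}.

{q0, q2, q3, q5, q6, q9, q10, q11, q12, q15}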